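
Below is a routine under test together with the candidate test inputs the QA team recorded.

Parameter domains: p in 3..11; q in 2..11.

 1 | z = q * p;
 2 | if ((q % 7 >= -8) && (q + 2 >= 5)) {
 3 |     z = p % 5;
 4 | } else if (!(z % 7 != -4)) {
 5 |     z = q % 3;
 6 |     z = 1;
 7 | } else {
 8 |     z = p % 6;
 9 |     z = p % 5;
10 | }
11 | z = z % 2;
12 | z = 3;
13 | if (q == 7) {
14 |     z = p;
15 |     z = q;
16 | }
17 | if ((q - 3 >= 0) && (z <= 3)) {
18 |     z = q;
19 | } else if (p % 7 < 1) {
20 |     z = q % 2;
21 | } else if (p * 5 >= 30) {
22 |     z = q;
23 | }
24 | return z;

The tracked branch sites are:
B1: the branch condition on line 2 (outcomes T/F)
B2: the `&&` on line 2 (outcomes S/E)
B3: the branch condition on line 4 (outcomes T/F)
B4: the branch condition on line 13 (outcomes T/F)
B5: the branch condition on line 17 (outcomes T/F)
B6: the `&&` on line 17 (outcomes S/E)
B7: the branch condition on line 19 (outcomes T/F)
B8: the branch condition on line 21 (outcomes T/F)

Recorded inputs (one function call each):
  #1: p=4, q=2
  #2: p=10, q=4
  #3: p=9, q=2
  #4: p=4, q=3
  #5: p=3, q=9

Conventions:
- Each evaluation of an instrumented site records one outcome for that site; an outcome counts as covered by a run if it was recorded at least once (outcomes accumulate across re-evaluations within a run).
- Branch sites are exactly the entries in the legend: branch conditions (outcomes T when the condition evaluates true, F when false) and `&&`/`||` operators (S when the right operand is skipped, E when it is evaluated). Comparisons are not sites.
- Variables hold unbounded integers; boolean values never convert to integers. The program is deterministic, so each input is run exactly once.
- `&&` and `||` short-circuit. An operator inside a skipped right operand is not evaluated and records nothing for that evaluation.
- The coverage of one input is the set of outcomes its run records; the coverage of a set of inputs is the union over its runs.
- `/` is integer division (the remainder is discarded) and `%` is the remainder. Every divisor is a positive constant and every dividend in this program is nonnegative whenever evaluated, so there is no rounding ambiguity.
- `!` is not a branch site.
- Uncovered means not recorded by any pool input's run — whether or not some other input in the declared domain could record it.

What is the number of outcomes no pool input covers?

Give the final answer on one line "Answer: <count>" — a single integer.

run #1 (p=4, q=2) runs B2->E, B1->F, B3->F, B4->F, B6->S, B5->F, B7->F, B8->F; records B1=F, B2=E, B3=F, B4=F, B5=F, B6=S, B7=F, B8=F
run #2 (p=10, q=4) runs B2->E, B1->T, B4->F, B6->E, B5->T; records B1=T, B2=E, B4=F, B5=T, B6=E
run #3 (p=9, q=2) runs B2->E, B1->F, B3->F, B4->F, B6->S, B5->F, B7->F, B8->T; records B1=F, B2=E, B3=F, B4=F, B5=F, B6=S, B7=F, B8=T
run #4 (p=4, q=3) runs B2->E, B1->T, B4->F, B6->E, B5->T; records B1=T, B2=E, B4=F, B5=T, B6=E
run #5 (p=3, q=9) runs B2->E, B1->T, B4->F, B6->E, B5->T; records B1=T, B2=E, B4=F, B5=T, B6=E
union over the pool: B1=T, B1=F, B2=E, B3=F, B4=F, B5=T, B5=F, B6=S, B6=E, B7=F, B8=T, B8=F
uncovered (4 of 16): B2=S, B3=T, B4=T, B7=T

Answer: 4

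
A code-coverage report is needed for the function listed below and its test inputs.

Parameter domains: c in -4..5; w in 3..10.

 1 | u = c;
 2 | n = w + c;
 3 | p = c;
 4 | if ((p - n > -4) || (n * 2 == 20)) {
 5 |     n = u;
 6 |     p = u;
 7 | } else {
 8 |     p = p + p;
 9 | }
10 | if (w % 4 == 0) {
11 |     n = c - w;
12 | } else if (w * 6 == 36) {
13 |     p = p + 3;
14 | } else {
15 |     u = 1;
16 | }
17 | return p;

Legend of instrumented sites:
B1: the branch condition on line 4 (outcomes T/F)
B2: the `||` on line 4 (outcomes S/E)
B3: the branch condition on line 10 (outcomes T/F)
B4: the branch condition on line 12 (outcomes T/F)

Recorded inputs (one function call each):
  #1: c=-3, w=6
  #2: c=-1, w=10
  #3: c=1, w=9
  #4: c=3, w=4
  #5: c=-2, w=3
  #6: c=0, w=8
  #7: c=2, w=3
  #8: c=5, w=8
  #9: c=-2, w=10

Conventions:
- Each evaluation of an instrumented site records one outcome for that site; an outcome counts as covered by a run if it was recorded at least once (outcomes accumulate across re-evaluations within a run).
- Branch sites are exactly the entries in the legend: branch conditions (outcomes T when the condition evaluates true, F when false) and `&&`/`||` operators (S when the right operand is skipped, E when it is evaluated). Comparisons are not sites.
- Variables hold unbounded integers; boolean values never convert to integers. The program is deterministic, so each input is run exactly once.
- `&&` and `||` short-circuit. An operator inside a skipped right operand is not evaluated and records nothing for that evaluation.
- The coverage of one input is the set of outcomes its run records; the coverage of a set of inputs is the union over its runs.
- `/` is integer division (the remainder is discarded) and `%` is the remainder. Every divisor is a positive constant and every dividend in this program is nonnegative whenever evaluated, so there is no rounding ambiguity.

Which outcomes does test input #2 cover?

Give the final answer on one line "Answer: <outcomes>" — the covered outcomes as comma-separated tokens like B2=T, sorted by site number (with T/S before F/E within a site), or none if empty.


Tracing the run of input #2 (c=-1, w=10):
  B2->E, B1->F, B3->F, B4->F
distinct outcomes covered: B1=F, B2=E, B3=F, B4=F
Answer: B1=F, B2=E, B3=F, B4=F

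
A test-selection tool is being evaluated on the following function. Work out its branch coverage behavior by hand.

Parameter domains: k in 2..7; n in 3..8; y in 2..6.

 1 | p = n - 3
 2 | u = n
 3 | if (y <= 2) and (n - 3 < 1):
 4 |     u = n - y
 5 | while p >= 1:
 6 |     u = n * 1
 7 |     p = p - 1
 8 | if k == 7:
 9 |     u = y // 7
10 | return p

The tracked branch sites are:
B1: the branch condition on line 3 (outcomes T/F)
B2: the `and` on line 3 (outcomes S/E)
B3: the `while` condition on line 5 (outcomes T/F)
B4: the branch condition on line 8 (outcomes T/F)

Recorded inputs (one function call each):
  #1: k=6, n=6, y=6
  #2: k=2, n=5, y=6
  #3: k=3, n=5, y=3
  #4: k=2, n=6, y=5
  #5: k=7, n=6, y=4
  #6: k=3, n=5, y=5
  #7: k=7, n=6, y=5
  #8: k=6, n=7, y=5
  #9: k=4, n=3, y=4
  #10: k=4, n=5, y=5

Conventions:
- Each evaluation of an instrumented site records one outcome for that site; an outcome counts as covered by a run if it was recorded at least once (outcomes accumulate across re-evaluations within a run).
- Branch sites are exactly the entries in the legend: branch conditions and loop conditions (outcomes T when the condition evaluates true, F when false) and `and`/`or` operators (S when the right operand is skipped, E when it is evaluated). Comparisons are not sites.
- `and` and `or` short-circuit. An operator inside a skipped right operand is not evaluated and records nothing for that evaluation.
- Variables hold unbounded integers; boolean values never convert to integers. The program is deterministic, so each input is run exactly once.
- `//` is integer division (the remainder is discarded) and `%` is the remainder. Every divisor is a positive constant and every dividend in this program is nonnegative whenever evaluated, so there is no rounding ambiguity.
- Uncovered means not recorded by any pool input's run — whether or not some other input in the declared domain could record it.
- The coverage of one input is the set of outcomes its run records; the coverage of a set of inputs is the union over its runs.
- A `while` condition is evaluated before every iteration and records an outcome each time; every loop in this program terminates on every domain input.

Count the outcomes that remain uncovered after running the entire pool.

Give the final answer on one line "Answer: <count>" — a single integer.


#1 (k=6, n=6, y=6) -> B2->S, B1->F, B3->T, B3->T, B3->T, B3->F, B4->F; covered: B1=F, B2=S, B3=T, B3=F, B4=F
#2 (k=2, n=5, y=6) -> B2->S, B1->F, B3->T, B3->T, B3->F, B4->F; covered: B1=F, B2=S, B3=T, B3=F, B4=F
#3 (k=3, n=5, y=3) -> B2->S, B1->F, B3->T, B3->T, B3->F, B4->F; covered: B1=F, B2=S, B3=T, B3=F, B4=F
#4 (k=2, n=6, y=5) -> B2->S, B1->F, B3->T, B3->T, B3->T, B3->F, B4->F; covered: B1=F, B2=S, B3=T, B3=F, B4=F
#5 (k=7, n=6, y=4) -> B2->S, B1->F, B3->T, B3->T, B3->T, B3->F, B4->T; covered: B1=F, B2=S, B3=T, B3=F, B4=T
#6 (k=3, n=5, y=5) -> B2->S, B1->F, B3->T, B3->T, B3->F, B4->F; covered: B1=F, B2=S, B3=T, B3=F, B4=F
#7 (k=7, n=6, y=5) -> B2->S, B1->F, B3->T, B3->T, B3->T, B3->F, B4->T; covered: B1=F, B2=S, B3=T, B3=F, B4=T
#8 (k=6, n=7, y=5) -> B2->S, B1->F, B3->T, B3->T, B3->T, B3->T, B3->F, B4->F; covered: B1=F, B2=S, B3=T, B3=F, B4=F
#9 (k=4, n=3, y=4) -> B2->S, B1->F, B3->F, B4->F; covered: B1=F, B2=S, B3=F, B4=F
#10 (k=4, n=5, y=5) -> B2->S, B1->F, B3->T, B3->T, B3->F, B4->F; covered: B1=F, B2=S, B3=T, B3=F, B4=F
union over the pool: B1=F, B2=S, B3=T, B3=F, B4=T, B4=F
uncovered (2 of 8): B1=T, B2=E
Answer: 2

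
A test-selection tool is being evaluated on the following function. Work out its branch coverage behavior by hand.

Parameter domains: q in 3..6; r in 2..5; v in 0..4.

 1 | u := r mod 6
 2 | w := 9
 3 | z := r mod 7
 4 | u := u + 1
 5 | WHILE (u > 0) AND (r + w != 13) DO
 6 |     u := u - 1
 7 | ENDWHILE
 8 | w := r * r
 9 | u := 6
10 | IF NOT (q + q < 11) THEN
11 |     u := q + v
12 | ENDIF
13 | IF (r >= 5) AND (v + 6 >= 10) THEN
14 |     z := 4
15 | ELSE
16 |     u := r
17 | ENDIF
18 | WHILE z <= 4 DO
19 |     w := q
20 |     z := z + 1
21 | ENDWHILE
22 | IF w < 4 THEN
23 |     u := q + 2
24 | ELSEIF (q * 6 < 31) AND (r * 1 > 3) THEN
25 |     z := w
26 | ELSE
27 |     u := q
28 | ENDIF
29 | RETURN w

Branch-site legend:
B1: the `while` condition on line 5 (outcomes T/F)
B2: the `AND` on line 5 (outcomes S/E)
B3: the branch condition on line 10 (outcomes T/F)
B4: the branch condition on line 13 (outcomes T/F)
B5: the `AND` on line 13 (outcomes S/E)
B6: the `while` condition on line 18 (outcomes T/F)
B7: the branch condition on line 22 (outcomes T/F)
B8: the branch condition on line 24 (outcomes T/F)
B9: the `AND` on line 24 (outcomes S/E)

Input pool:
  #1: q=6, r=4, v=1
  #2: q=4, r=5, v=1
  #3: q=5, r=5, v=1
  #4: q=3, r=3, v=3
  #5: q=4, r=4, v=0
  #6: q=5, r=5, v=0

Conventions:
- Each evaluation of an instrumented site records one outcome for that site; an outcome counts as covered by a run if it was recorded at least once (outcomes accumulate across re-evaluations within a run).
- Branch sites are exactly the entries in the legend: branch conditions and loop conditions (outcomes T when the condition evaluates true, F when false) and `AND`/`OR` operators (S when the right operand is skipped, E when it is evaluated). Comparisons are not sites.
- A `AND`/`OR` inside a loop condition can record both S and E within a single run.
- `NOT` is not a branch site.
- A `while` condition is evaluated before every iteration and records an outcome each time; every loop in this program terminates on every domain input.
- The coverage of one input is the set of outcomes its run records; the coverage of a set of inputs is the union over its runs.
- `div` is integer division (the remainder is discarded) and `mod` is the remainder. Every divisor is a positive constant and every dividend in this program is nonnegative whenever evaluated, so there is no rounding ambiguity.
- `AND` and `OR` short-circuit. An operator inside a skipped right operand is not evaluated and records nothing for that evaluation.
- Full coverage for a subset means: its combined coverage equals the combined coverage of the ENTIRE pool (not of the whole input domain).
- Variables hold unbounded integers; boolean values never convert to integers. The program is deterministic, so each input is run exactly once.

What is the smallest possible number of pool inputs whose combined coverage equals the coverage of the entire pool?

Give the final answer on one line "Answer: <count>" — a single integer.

input #1, q=6, r=4, v=1: outcomes B1=F, B2=E, B3=T, B4=F, B5=S, B6=T, B6=F, B7=F, B8=F, B9=S
input #2, q=4, r=5, v=1: outcomes B1=T, B1=F, B2=S, B2=E, B3=F, B4=F, B5=E, B6=F, B7=F, B8=T, B9=E
input #3, q=5, r=5, v=1: outcomes B1=T, B1=F, B2=S, B2=E, B3=F, B4=F, B5=E, B6=F, B7=F, B8=T, B9=E
input #4, q=3, r=3, v=3: outcomes B1=T, B1=F, B2=S, B2=E, B3=F, B4=F, B5=S, B6=T, B6=F, B7=T
input #5, q=4, r=4, v=0: outcomes B1=F, B2=E, B3=F, B4=F, B5=S, B6=T, B6=F, B7=F, B8=T, B9=E
input #6, q=5, r=5, v=0: outcomes B1=T, B1=F, B2=S, B2=E, B3=F, B4=F, B5=E, B6=F, B7=F, B8=T, B9=E
union over all inputs: B1=T, B1=F, B2=S, B2=E, B3=T, B3=F, B4=F, B5=S, B5=E, B6=T, B6=F, B7=T, B7=F, B8=T, B8=F, B9=S, B9=E (17 outcomes)
size 1 is not enough: best union over all size-1 subsets is 11/17
size 2 is not enough: best union over all size-2 subsets is 16/17
at size 3, {1, 2, 4} reaches all 17 outcomes; every lexicographically earlier size-3 subset fails

Answer: 3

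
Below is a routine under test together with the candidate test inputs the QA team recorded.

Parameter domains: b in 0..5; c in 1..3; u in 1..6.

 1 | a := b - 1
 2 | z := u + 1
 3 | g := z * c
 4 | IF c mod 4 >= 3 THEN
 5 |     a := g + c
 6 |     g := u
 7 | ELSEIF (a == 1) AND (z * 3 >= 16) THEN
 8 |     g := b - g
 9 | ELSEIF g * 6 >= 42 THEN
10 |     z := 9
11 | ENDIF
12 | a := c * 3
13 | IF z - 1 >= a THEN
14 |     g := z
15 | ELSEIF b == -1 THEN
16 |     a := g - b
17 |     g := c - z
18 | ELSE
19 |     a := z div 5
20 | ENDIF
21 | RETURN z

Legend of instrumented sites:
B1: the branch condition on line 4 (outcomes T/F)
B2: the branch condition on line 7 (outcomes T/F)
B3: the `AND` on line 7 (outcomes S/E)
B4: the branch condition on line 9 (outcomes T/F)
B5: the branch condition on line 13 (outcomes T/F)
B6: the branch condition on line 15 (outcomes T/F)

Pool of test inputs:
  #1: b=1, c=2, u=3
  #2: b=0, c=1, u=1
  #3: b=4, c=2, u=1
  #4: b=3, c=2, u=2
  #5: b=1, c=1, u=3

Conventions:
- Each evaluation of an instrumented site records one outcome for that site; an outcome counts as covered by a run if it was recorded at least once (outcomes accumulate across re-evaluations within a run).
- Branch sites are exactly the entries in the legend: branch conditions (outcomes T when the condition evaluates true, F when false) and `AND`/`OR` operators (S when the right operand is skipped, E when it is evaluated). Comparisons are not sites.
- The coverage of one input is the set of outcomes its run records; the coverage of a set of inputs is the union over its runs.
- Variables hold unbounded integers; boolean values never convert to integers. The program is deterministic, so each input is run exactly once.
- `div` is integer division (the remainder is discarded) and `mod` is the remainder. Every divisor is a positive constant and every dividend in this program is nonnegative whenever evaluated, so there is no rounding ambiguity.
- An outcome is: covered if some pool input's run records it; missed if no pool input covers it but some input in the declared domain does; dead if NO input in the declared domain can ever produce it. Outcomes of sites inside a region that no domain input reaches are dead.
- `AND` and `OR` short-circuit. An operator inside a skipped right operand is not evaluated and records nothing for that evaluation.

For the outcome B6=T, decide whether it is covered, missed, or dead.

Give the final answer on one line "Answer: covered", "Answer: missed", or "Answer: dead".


no pool input records B6=T
checking all 108 inputs in the declared domain: B6=T is never recorded -> dead
Answer: dead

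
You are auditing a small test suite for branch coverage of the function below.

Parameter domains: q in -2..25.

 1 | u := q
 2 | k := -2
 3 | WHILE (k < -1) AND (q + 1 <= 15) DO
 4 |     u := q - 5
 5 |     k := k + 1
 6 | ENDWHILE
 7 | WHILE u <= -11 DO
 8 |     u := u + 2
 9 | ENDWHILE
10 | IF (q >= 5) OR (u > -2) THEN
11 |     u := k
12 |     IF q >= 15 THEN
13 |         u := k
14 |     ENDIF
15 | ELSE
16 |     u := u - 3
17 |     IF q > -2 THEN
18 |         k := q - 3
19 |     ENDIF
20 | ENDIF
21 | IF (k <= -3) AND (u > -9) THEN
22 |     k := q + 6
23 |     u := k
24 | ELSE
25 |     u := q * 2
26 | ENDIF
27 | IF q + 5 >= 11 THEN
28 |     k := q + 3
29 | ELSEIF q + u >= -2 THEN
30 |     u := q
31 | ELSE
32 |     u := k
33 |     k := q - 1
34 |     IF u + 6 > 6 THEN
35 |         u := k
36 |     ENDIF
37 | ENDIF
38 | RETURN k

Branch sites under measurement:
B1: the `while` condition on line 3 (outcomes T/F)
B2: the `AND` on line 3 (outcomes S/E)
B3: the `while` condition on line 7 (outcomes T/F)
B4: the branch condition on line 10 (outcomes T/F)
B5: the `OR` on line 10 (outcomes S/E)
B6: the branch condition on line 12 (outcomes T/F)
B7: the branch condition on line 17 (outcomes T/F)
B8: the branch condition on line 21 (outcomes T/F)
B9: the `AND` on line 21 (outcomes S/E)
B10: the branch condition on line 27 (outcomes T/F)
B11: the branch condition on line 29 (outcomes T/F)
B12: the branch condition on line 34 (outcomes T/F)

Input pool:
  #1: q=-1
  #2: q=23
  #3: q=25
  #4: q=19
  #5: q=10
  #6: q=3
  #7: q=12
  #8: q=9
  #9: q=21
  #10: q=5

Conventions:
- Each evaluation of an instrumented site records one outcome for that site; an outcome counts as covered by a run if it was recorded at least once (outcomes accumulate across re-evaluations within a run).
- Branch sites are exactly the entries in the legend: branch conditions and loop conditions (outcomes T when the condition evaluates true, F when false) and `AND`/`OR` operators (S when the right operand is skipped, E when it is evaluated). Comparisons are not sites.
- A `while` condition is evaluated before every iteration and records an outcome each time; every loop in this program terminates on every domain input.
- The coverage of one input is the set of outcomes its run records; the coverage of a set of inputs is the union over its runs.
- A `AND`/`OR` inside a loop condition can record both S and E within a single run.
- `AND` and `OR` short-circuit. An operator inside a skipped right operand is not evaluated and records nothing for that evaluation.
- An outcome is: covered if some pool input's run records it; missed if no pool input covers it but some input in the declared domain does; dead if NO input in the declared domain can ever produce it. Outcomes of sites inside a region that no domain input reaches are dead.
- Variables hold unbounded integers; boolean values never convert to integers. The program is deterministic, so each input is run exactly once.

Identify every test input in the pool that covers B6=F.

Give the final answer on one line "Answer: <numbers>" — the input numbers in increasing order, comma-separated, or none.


input #1 (q=-1): does not produce B6=F
input #2 (q=23): does not produce B6=F
input #3 (q=25): does not produce B6=F
input #4 (q=19): does not produce B6=F
input #5 (q=10): produces B6=F
input #6 (q=3): does not produce B6=F
input #7 (q=12): produces B6=F
input #8 (q=9): produces B6=F
input #9 (q=21): does not produce B6=F
input #10 (q=5): produces B6=F
Answer: 5, 7, 8, 10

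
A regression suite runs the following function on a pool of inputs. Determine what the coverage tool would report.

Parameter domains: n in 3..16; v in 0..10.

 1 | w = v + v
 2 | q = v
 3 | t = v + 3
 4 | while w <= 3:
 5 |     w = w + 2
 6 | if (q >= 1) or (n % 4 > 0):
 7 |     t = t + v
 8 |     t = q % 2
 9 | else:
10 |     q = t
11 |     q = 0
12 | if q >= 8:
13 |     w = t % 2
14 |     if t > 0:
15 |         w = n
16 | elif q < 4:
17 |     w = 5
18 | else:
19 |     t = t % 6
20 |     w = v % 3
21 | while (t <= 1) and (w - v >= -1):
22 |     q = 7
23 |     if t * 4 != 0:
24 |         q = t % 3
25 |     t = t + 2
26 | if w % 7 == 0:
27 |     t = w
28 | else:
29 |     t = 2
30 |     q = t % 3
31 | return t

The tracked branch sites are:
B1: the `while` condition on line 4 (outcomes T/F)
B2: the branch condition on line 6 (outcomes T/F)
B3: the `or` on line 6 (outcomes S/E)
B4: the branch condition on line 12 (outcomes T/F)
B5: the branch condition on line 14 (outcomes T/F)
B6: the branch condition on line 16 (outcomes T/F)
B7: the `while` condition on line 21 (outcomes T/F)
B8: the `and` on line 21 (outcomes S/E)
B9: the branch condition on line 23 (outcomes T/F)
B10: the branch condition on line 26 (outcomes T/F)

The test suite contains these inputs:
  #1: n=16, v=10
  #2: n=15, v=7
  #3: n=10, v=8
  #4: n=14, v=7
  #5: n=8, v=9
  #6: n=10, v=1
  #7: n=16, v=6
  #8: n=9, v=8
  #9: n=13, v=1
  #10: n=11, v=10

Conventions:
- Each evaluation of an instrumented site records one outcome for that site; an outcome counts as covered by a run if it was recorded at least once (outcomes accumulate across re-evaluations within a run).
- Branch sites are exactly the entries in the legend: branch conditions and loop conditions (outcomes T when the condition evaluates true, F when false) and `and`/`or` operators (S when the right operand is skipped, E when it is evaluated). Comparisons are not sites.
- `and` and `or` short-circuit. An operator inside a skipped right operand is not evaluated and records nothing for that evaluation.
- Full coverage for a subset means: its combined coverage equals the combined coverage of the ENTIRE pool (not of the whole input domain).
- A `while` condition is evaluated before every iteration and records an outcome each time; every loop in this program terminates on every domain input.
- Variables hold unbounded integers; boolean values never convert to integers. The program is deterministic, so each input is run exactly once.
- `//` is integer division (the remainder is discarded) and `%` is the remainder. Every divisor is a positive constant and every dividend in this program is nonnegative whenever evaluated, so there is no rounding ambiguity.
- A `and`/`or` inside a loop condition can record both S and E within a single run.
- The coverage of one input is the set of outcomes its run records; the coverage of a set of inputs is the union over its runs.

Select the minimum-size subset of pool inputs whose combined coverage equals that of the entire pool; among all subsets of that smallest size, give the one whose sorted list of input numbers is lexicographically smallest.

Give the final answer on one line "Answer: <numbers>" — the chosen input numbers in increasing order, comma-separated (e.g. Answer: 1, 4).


test 1 (n=16, v=10) fires B1->F, B3->S, B2->T, B4->T, B5->F, B8->E, B7->F, B10->T; hits B1=F, B2=T, B3=S, B4=T, B5=F, B7=F, B8=E, B10=T
test 2 (n=15, v=7) fires B1->F, B3->S, B2->T, B4->F, B6->F, B8->E, B7->F, B10->F; hits B1=F, B2=T, B3=S, B4=F, B6=F, B7=F, B8=E, B10=F
test 3 (n=10, v=8) fires B1->F, B3->S, B2->T, B4->T, B5->F, B8->E, B7->F, B10->T; hits B1=F, B2=T, B3=S, B4=T, B5=F, B7=F, B8=E, B10=T
test 4 (n=14, v=7) fires B1->F, B3->S, B2->T, B4->F, B6->F, B8->E, B7->F, B10->F; hits B1=F, B2=T, B3=S, B4=F, B6=F, B7=F, B8=E, B10=F
test 5 (n=8, v=9) fires B1->F, B3->S, B2->T, B4->T, B5->T, B8->E, B7->T, B9->T, B8->S, B7->F, B10->F; hits B1=F, B2=T, B3=S, B4=T, B5=T, B7=T, B7=F, B8=S, B8=E, B9=T, B10=F
test 6 (n=10, v=1) fires B1->T, B1->F, B3->S, B2->T, B4->F, B6->T, B8->E, B7->T, B9->T, B8->S, B7->F, B10->F; hits B1=T, B1=F, B2=T, B3=S, B4=F, B6=T, B7=T, B7=F, B8=S, B8=E, B9=T, B10=F
test 7 (n=16, v=6) fires B1->F, B3->S, B2->T, B4->F, B6->F, B8->E, B7->F, B10->T; hits B1=F, B2=T, B3=S, B4=F, B6=F, B7=F, B8=E, B10=T
test 8 (n=9, v=8) fires B1->F, B3->S, B2->T, B4->T, B5->F, B8->E, B7->F, B10->T; hits B1=F, B2=T, B3=S, B4=T, B5=F, B7=F, B8=E, B10=T
test 9 (n=13, v=1) fires B1->T, B1->F, B3->S, B2->T, B4->F, B6->T, B8->E, B7->T, B9->T, B8->S, B7->F, B10->F; hits B1=T, B1=F, B2=T, B3=S, B4=F, B6=T, B7=T, B7=F, B8=S, B8=E, B9=T, B10=F
test 10 (n=11, v=10) fires B1->F, B3->S, B2->T, B4->T, B5->F, B8->E, B7->F, B10->T; hits B1=F, B2=T, B3=S, B4=T, B5=F, B7=F, B8=E, B10=T
union over all inputs: B1=T, B1=F, B2=T, B3=S, B4=T, B4=F, B5=T, B5=F, B6=T, B6=F, B7=T, B7=F, B8=S, B8=E, B9=T, B10=T, B10=F (17 outcomes)
checked all size-1 subsets: none covers 17 outcomes (max 12/17)
checked all size-2 subsets: none covers 17 outcomes (max 15/17)
checked all size-3 subsets: none covers 17 outcomes (max 16/17)
size 4: inputs {1, 2, 5, 6} cover all 17 outcomes, and no lexicographically smaller subset of this size does
Answer: 1, 2, 5, 6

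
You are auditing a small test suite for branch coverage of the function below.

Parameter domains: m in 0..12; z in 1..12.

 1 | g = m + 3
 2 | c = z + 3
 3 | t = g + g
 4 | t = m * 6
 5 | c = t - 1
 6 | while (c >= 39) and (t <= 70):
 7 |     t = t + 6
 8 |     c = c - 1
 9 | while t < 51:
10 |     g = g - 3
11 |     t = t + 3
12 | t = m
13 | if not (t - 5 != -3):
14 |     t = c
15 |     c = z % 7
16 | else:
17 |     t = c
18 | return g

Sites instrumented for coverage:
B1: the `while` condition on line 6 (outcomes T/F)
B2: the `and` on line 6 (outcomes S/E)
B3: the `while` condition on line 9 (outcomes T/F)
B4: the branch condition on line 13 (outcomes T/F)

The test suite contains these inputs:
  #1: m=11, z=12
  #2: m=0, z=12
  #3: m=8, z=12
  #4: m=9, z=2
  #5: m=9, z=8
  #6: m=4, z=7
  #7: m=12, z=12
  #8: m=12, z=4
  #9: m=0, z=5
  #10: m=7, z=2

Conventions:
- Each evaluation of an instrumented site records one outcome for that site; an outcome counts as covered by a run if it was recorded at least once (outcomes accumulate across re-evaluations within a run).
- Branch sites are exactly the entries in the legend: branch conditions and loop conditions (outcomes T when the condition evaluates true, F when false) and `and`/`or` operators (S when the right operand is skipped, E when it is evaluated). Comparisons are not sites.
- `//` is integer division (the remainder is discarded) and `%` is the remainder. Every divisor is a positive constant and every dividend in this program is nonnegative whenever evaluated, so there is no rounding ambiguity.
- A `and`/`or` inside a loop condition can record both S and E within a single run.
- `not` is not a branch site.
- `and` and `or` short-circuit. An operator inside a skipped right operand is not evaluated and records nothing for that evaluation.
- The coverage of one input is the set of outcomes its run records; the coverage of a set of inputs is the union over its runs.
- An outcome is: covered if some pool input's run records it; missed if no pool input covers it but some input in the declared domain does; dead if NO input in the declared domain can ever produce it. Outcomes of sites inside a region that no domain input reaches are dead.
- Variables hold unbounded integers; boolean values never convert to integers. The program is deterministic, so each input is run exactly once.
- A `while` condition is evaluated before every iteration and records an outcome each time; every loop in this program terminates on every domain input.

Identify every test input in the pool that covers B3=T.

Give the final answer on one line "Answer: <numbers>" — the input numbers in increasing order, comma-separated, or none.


input #1 (m=11, z=12): does not record B3=T
input #2 (m=0, z=12): records B3=T
input #3 (m=8, z=12): does not record B3=T
input #4 (m=9, z=2): does not record B3=T
input #5 (m=9, z=8): does not record B3=T
input #6 (m=4, z=7): records B3=T
input #7 (m=12, z=12): does not record B3=T
input #8 (m=12, z=4): does not record B3=T
input #9 (m=0, z=5): records B3=T
input #10 (m=7, z=2): does not record B3=T
Answer: 2, 6, 9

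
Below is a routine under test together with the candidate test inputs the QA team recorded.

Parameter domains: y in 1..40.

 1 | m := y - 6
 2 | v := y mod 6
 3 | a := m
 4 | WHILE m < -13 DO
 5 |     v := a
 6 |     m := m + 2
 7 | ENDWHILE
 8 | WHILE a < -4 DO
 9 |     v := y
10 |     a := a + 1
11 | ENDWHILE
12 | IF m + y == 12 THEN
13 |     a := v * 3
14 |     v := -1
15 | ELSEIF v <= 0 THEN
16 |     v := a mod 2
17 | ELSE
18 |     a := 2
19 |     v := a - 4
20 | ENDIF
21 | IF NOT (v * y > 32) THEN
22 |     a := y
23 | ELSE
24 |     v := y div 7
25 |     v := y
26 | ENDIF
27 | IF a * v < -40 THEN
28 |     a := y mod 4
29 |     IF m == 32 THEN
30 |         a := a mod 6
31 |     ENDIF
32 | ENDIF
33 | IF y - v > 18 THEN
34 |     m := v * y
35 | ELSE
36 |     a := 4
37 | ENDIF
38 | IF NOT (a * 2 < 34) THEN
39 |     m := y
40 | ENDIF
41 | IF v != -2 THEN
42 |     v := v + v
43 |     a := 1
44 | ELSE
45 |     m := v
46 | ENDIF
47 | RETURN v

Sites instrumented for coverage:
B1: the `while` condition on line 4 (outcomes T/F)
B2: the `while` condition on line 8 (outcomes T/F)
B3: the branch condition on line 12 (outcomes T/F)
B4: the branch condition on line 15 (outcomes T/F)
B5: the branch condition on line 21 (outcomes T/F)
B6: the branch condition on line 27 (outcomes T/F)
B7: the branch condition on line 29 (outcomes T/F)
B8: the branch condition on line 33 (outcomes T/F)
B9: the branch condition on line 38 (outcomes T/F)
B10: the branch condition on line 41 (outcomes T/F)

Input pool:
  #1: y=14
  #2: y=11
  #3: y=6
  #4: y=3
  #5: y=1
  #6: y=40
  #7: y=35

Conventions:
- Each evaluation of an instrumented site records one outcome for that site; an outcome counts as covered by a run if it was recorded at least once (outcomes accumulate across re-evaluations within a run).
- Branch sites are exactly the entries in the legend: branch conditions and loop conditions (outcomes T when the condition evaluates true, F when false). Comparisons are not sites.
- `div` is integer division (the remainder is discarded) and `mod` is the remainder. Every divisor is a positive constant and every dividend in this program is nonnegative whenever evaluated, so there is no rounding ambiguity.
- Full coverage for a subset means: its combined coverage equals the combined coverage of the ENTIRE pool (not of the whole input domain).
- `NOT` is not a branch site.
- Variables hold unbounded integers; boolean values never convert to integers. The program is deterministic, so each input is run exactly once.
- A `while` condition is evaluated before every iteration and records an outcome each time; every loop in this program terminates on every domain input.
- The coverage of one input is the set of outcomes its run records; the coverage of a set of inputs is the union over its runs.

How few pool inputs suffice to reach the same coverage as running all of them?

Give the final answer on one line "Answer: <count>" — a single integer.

test 1 (y=14) fires B1->F, B2->F, B3->F, B4->F, B5->T, B6->F, B8->F, B9->F, B10->F; hits B1=F, B2=F, B3=F, B4=F, B5=T, B6=F, B8=F, B9=F, B10=F
test 2 (y=11) fires B1->F, B2->F, B3->F, B4->F, B5->T, B6->F, B8->F, B9->F, B10->F; hits B1=F, B2=F, B3=F, B4=F, B5=T, B6=F, B8=F, B9=F, B10=F
test 3 (y=6) fires B1->F, B2->F, B3->F, B4->T, B5->T, B6->F, B8->F, B9->F, B10->T; hits B1=F, B2=F, B3=F, B4=T, B5=T, B6=F, B8=F, B9=F, B10=T
test 4 (y=3) fires B1->F, B2->F, B3->F, B4->F, B5->T, B6->F, B8->F, B9->F, B10->F; hits B1=F, B2=F, B3=F, B4=F, B5=T, B6=F, B8=F, B9=F, B10=F
test 5 (y=1) fires B1->F, B2->T, B2->F, B3->F, B4->F, B5->T, B6->F, B8->F, B9->F, B10->F; hits B1=F, B2=T, B2=F, B3=F, B4=F, B5=T, B6=F, B8=F, B9=F, B10=F
test 6 (y=40) fires B1->F, B2->F, B3->F, B4->F, B5->T, B6->T, B7->F, B8->T, B9->F, B10->F; hits B1=F, B2=F, B3=F, B4=F, B5=T, B6=T, B7=F, B8=T, B9=F, B10=F
test 7 (y=35) fires B1->F, B2->F, B3->F, B4->F, B5->T, B6->T, B7->F, B8->T, B9->F, B10->F; hits B1=F, B2=F, B3=F, B4=F, B5=T, B6=T, B7=F, B8=T, B9=F, B10=F
union over all inputs: B1=F, B2=T, B2=F, B3=F, B4=T, B4=F, B5=T, B6=T, B6=F, B7=F, B8=T, B8=F, B9=F, B10=T, B10=F (15 outcomes)
size 1 is not enough: best union over all size-1 subsets is 10/15
size 2 is not enough: best union over all size-2 subsets is 14/15
at size 3, {3, 5, 6} reaches all 15 outcomes; every lexicographically earlier size-3 subset fails

Answer: 3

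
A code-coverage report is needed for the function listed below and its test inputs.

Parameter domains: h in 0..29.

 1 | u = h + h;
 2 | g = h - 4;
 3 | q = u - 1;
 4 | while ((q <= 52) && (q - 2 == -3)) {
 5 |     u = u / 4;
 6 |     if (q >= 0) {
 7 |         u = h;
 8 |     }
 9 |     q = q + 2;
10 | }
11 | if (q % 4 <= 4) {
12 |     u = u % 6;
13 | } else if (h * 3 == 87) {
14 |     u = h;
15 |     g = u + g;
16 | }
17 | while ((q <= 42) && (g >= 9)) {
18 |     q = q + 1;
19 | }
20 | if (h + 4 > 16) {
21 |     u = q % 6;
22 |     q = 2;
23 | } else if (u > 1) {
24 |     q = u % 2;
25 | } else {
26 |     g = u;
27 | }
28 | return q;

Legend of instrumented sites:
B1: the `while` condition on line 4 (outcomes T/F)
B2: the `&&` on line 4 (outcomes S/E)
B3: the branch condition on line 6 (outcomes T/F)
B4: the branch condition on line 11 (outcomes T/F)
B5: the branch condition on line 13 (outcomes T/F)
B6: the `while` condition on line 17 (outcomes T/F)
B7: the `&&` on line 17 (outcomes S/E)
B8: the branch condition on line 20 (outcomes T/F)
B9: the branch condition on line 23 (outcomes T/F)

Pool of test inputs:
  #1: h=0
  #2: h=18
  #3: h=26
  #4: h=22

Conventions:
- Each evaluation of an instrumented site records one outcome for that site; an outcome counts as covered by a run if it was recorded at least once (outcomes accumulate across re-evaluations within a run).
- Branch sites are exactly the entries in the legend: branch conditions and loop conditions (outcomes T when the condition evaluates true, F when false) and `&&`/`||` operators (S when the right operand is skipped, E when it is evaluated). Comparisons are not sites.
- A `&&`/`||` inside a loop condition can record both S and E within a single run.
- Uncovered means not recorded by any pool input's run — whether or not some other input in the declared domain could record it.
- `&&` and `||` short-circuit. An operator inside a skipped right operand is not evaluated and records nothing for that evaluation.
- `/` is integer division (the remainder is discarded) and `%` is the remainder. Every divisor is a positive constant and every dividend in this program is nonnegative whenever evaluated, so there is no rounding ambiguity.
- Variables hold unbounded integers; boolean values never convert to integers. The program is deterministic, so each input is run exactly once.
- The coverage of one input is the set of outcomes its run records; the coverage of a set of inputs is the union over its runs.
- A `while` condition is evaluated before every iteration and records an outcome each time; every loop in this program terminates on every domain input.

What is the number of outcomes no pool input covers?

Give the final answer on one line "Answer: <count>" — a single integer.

test 1 (h=0) fires B2->E, B1->T, B3->F, B2->E, B1->F, B4->T, B7->E, B6->F, B8->F, B9->F; hits B1=T, B1=F, B2=E, B3=F, B4=T, B6=F, B7=E, B8=F, B9=F
test 2 (h=18) fires B2->E, B1->F, B4->T, B7->E, B6->T, B7->E, B6->T, B7->E, B6->T, B7->E, B6->T, B7->E, B6->T, B7->E, ...; hits B1=F, B2=E, B4=T, B6=T, B6=F, B7=S, B7=E, B8=T
test 3 (h=26) fires B2->E, B1->F, B4->T, B7->S, B6->F, B8->T; hits B1=F, B2=E, B4=T, B6=F, B7=S, B8=T
test 4 (h=22) fires B2->E, B1->F, B4->T, B7->S, B6->F, B8->T; hits B1=F, B2=E, B4=T, B6=F, B7=S, B8=T
union over the pool: B1=T, B1=F, B2=E, B3=F, B4=T, B6=T, B6=F, B7=S, B7=E, B8=T, B8=F, B9=F
uncovered (6 of 18): B2=S, B3=T, B4=F, B5=T, B5=F, B9=T

Answer: 6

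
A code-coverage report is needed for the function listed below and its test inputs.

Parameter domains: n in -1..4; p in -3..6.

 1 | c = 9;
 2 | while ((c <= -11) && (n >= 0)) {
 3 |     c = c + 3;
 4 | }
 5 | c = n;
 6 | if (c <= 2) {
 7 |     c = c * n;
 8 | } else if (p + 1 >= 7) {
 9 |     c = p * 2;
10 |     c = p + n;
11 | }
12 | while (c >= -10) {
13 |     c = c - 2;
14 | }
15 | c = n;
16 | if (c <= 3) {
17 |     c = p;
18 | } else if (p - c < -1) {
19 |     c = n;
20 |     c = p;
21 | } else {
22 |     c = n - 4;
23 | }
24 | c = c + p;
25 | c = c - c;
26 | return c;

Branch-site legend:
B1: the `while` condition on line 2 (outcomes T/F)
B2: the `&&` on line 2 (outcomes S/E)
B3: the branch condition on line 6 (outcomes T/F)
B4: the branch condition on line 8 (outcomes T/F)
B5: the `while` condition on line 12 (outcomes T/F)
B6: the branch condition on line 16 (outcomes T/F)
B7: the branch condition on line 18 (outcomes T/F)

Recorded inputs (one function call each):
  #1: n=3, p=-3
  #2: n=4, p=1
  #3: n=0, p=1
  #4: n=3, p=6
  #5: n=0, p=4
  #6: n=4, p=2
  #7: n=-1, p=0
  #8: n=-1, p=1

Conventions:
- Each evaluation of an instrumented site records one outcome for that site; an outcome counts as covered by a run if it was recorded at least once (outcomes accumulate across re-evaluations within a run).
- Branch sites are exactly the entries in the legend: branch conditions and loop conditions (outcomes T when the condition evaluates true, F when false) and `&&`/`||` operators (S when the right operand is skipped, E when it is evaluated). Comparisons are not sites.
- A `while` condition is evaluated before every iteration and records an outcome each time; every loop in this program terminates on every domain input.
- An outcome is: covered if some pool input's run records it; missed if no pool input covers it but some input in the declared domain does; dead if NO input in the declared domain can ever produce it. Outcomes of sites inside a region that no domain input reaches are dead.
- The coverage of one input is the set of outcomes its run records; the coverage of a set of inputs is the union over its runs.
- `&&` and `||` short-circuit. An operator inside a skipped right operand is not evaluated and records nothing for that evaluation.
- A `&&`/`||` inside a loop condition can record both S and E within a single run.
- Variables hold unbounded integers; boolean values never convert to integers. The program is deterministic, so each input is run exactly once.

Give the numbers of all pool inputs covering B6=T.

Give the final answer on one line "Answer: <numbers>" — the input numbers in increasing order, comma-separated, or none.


input #1 (n=3, p=-3): covers B6=T
input #2 (n=4, p=1): misses B6=T
input #3 (n=0, p=1): covers B6=T
input #4 (n=3, p=6): covers B6=T
input #5 (n=0, p=4): covers B6=T
input #6 (n=4, p=2): misses B6=T
input #7 (n=-1, p=0): covers B6=T
input #8 (n=-1, p=1): covers B6=T
Answer: 1, 3, 4, 5, 7, 8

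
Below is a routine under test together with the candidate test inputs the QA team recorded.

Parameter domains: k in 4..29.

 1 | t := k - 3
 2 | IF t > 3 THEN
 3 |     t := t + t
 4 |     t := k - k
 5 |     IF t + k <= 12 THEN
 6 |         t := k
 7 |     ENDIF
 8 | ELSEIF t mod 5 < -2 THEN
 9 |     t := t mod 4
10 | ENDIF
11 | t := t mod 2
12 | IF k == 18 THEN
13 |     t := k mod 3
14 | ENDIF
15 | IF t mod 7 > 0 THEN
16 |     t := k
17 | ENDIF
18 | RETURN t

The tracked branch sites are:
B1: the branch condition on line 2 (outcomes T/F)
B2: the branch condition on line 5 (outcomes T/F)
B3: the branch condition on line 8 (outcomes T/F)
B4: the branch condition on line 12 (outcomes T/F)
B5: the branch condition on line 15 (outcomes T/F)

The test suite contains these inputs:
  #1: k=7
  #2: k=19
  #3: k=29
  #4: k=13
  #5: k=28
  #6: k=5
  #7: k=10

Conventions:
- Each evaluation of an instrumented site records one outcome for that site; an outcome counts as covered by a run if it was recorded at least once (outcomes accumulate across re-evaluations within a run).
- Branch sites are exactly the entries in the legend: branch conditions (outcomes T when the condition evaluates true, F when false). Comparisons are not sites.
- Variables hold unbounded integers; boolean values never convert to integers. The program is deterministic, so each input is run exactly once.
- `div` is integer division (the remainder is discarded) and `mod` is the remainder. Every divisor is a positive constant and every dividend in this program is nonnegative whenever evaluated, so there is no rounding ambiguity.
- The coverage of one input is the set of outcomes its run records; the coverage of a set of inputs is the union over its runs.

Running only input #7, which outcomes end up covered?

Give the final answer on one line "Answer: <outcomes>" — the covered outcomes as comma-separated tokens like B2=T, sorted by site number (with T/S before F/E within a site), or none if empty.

Simulating input #7 (k=10) step by step:
  B1->T, B2->T, B4->F, B5->F
as a set, this run covers: B1=T, B2=T, B4=F, B5=F

Answer: B1=T, B2=T, B4=F, B5=F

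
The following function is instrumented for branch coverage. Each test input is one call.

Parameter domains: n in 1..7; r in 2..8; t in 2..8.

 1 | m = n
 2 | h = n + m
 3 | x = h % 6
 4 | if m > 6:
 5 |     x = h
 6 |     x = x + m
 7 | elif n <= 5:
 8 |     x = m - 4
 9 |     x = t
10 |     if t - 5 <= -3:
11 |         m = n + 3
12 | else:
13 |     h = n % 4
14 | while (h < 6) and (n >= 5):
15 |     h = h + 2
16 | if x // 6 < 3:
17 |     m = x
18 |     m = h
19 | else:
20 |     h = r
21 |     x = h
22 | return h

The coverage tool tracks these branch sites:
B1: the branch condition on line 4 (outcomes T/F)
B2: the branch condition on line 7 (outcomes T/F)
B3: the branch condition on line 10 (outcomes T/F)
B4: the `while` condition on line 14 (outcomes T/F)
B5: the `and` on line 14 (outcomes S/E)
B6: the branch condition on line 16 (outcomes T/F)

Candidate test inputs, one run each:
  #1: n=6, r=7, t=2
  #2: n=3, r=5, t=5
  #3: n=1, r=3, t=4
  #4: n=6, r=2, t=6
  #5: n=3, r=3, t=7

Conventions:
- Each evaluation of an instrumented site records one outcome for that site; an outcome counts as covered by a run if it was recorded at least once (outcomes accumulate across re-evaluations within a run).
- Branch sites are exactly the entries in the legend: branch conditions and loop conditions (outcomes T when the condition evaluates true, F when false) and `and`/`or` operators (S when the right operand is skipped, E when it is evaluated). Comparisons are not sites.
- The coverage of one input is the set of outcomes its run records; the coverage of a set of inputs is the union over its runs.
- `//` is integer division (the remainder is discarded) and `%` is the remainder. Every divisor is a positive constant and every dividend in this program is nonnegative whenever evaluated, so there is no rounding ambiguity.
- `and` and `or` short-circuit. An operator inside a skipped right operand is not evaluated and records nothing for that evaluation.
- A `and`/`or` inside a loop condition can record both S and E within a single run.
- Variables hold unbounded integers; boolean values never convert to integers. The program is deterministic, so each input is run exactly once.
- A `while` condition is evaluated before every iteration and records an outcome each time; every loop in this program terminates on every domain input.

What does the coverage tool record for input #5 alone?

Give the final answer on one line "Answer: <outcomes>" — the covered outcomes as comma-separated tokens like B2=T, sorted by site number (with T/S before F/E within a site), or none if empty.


Tracing the run of input #5 (n=3, r=3, t=7):
  B1->F, B2->T, B3->F, B5->S, B4->F, B6->T
distinct outcomes covered: B1=F, B2=T, B3=F, B4=F, B5=S, B6=T
Answer: B1=F, B2=T, B3=F, B4=F, B5=S, B6=T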